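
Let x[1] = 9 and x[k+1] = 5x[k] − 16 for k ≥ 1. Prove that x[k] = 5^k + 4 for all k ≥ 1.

Base case: x[1] = 9, and 5^1 + 4 = 5 + 4 = 9.
Assume x[j] = 5^j + 4 for some j ≥ 1.
Then x[j+1] = 5x[j] − 16 = 5·(5^j + 4) − 16 = 5^{j+1} + 20 − 16 = 5^{j+1} + 4.
So the formula holds for j+1, and by induction x[k] = 5^k + 4 for all k ≥ 1.

x[k] = 5^k + 4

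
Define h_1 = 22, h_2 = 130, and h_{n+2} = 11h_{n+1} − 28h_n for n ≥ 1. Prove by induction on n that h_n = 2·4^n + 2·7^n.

Base cases: h_1 = 22 and 2·4^1 + 2·7^1 = 22; h_2 = 130 and 2·4^2 + 2·7^2 = 130.
Assume h_j = 2·4^j + 2·7^j for all 1 ≤ j ≤ r, where r ≥ 2.
Then h_{r+1} = 11h_r − 28h_{r−1} = 11·(2·4^r + 2·7^r) − 28·(2·4^{r−1} + 2·7^{r−1}) = 2·(11·4 − 28)4^{r−1} + 2·(11·7 − 28)7^{r−1} = 32·4^{r−1} + 98·7^{r−1} = 2·4^{r+1} + 2·7^{r+1}.
Hence h_n = 2·4^n + 2·7^n for every n ≥ 1, by strong induction.

h_n = 2·4^n + 2·7^n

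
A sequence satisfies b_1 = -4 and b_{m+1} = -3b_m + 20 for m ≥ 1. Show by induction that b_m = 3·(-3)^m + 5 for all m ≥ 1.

Base case: b_1 = -4, and 3·(-3)^1 + 5 = -9 + 5 = -4.
Assume b_k = 3·(-3)^k + 5 for some k ≥ 1.
Then b_{k+1} = -3b_k + 20 = -3·(3·(-3)^k + 5) + 20 = -9·(-3)^k − 15 + 20 = 3·(-3)^{k+1} + 5.
By induction, b_m = 3·(-3)^m + 5 for all m ≥ 1.

b_m = 3·(-3)^m + 5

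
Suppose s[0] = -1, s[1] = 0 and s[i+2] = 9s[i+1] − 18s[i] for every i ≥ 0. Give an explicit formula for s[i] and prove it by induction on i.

Claim: s[i] = 6^i − 2·3^i.

Base cases: s[0] = -1 and 6^0 − 2·3^0 = -1; s[1] = 0 and 6^1 − 2·3^1 = 0.
Assume s[j] = 6^j − 2·3^j for all 0 ≤ j ≤ k, where k ≥ 1.
Then s[k+1] = 9s[k] − 18s[k−1] = 9·(6^k − 2·3^k) − 18·(6^{k−1} − 2·3^{k−1}) = (9·6 − 18)6^{k−1} − 2·(9·3 − 18)3^{k−1} = 36·6^{k−1} − 18·3^{k−1} = 6^{k+1} − 2·3^{k+1}.
Hence s[i] = 6^i − 2·3^i for every i ≥ 0, by strong induction.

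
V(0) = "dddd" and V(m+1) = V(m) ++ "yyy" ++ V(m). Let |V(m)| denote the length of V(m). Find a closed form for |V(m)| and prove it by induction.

Claim: |V(m)| = 7·2^m − 3.

Base case: |V(0)| = 4, and 7·2^0 − 3 = 4.
Assume |V(j)| = 7·2^j − 3.
Then |V(j+1)| = |V(j)| + 3 + |V(j)| = 2|V(j)| + 3 = 2(7·2^j − 3) + 3 = 7·2^{j+1} − 6 + 3 = 7·2^{j+1} − 3.
This completes the inductive step, so |V(m)| = 7·2^m − 3 for all m ≥ 0.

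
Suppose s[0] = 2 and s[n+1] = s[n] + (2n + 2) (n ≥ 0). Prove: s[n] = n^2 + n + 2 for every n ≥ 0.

Base case: s[0] = 2, and 0^2 + 0 + 2 = 2.
Assume s[j] = j^2 + j + 2.
Then s[j+1] = s[j] + (2j + 2) = (j^2 + j + 2) + (2j + 2) = j^2 + 3j + 4,
and (j+1)^2 + (j+1) + 2 = j^2 + 3j + 4.
This completes the inductive step, so s[n] = n^2 + n + 2 for all n ≥ 0.

s[n] = n^2 + n + 2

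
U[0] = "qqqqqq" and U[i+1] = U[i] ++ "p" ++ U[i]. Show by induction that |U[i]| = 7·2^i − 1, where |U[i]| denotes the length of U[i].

Base case: |U[0]| = 6, and 7·2^0 − 1 = 6.
Assume |U[j]| = 7·2^j − 1.
Then |U[j+1]| = |U[j]| + 1 + |U[j]| = 2|U[j]| + 1 = 2(7·2^j − 1) + 1 = 7·2^{j+1} − 2 + 1 = 7·2^{j+1} − 1.
This completes the inductive step, so |U[i]| = 7·2^i − 1 for all i ≥ 0.

|U[i]| = 7·2^i − 1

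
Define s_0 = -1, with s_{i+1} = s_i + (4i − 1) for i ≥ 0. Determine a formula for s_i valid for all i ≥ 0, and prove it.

Claim: s_i = 2i^2 − 3i − 1.

Base case: s_0 = -1, and 2·0^2 − 3·0 − 1 = -1.
Assume s_r = 2r^2 − 3r − 1.
Then s_{r+1} = s_r + (4r − 1) = (2r^2 − 3r − 1) + (4r − 1) = 2r^2 + r − 2,
and 2·(r+1)^2 − 3·(r+1) − 1 = 2r^2 + r − 2.
By induction, s_i = 2i^2 − 3i − 1 for all i ≥ 0.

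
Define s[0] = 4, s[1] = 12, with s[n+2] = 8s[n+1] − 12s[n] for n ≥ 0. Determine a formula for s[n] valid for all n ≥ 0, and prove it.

Claim: s[n] = 3·2^n + 6^n.

Base cases: s[0] = 4 and 3·2^0 + 6^0 = 4; s[1] = 12 and 3·2^1 + 6^1 = 12.
Assume s[j] = 3·2^j + 6^j for all 0 ≤ j ≤ k, where k ≥ 1.
Then s[k+1] = 8s[k] − 12s[k−1] = 8·(3·2^k + 6^k) − 12·(3·2^{k−1} + 6^{k−1}) = 3·(8·2 − 12)2^{k−1} + (8·6 − 12)6^{k−1} = 12·2^{k−1} + 36·6^{k−1} = 3·2^{k+1} + 6^{k+1}.
This completes the inductive step, so s[n] = 3·2^n + 6^n for all n ≥ 0.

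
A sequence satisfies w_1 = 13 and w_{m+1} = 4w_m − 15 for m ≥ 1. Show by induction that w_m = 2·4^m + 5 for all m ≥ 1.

Base case: w_1 = 13, and 2·4^1 + 5 = 8 + 5 = 13.
Assume w_k = 2·4^k + 5 for some k ≥ 1.
Then w_{k+1} = 4w_k − 15 = 4·(2·4^k + 5) − 15 = 8·4^k + 20 − 15 = 2·4^{k+1} + 5.
Hence w_m = 2·4^m + 5 for every m ≥ 1, by induction.

w_m = 2·4^m + 5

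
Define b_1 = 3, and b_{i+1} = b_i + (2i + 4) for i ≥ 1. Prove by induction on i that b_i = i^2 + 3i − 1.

Base case: b_1 = 3, and 1^2 + 3·1 − 1 = 3.
Assume b_r = r^2 + 3r − 1.
Then b_{r+1} = b_r + (2r + 4) = (r^2 + 3r − 1) + (2r + 4) = r^2 + 5r + 3,
and (r+1)^2 + 3·(r+1) − 1 = r^2 + 5r + 3.
This completes the inductive step, so b_i = i^2 + 3i − 1 for all i ≥ 1.

b_i = i^2 + 3i − 1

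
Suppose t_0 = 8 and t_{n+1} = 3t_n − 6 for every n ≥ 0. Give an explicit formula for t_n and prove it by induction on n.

Claim: t_n = 5·3^n + 3.

Base case: t_0 = 8, and 5·3^0 + 3 = 5 + 3 = 8.
Assume t_r = 5·3^r + 3 for some r ≥ 0.
Then t_{r+1} = 3t_r − 6 = 3·(5·3^r + 3) − 6 = 15·3^r + 9 − 6 = 5·3^{r+1} + 3.
By induction, t_n = 5·3^n + 3 for all n ≥ 0.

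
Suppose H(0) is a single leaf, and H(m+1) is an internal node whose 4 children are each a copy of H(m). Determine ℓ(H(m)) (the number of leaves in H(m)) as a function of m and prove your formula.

Claim: ℓ(H(m)) = 4^m.

Base case: ℓ(H(0)) = 1, and 4^0 = 1.
Assume ℓ(H(r)) = 4^r.
Then ℓ(H(r+1)) = 4·ℓ(H(r)) = 4·4^r = 4^{r+1}.
By induction, ℓ(H(m)) = 4^m for all m ≥ 0.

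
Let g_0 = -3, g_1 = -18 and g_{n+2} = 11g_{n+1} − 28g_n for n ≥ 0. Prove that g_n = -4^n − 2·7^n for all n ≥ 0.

Base cases: g_0 = -3 and -4^0 − 2·7^0 = -3; g_1 = -18 and -4^1 − 2·7^1 = -18.
Assume g_i = -4^i − 2·7^i for all 0 ≤ i ≤ j, where j ≥ 1.
Then g_{j+1} = 11g_j − 28g_{j−1} = 11·(-4^j − 2·7^j) − 28·(-4^{j−1} − 2·7^{j−1}) = -(11·4 − 28)4^{j−1} − 2·(11·7 − 28)7^{j−1} = -16·4^{j−1} − 98·7^{j−1} = -4^{j+1} − 2·7^{j+1}.
This completes the inductive step, so g_n = -4^n − 2·7^n for all n ≥ 0.

g_n = -4^n − 2·7^n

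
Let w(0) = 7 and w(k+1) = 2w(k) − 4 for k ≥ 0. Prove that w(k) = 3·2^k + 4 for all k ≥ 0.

Base case: w(0) = 7, and 3·2^0 + 4 = 3 + 4 = 7.
Assume w(r) = 3·2^r + 4 for some r ≥ 0.
Then w(r+1) = 2w(r) − 4 = 2·(3·2^r + 4) − 4 = 6·2^r + 8 − 4 = 3·2^{r+1} + 4.
This completes the inductive step, so w(k) = 3·2^k + 4 for all k ≥ 0.

w(k) = 3·2^k + 4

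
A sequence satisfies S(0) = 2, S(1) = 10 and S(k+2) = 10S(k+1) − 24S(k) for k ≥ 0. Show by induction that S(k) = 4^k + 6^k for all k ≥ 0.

Base cases: S(0) = 2 and 4^0 + 6^0 = 2; S(1) = 10 and 4^1 + 6^1 = 10.
Assume S(j) = 4^j + 6^j for all 0 ≤ j ≤ r, where r ≥ 1.
Then S(r+1) = 10S(r) − 24S(r−1) = 10·(4^r + 6^r) − 24·(4^{r−1} + 6^{r−1}) = (10·4 − 24)4^{r−1} + (10·6 − 24)6^{r−1} = 16·4^{r−1} + 36·6^{r−1} = 4^{r+1} + 6^{r+1}.
By strong induction, S(k) = 4^k + 6^k for all k ≥ 0.

S(k) = 4^k + 6^k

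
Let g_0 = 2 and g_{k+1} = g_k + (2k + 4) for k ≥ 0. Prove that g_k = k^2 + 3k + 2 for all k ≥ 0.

Base case: g_0 = 2, and 0^2 + 3·0 + 2 = 2.
Assume g_r = r^2 + 3r + 2.
Then g_{r+1} = g_r + (2r + 4) = (r^2 + 3r + 2) + (2r + 4) = r^2 + 5r + 6,
and (r+1)^2 + 3·(r+1) + 2 = r^2 + 5r + 6.
Hence g_k = k^2 + 3k + 2 for every k ≥ 0, by induction.

g_k = k^2 + 3k + 2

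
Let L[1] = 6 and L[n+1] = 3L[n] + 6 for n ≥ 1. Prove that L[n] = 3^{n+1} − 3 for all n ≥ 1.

Base case: L[1] = 6, and 3^{1+1} − 3 = 9 − 3 = 6.
Assume L[m] = 3^{m+1} − 3 for some m ≥ 1.
Then L[m+1] = 3L[m] + 6 = 3·(3^{m+1} − 3) + 6 = 3^{m+2} − 9 + 6 = 3^{m+2} − 3.
Hence L[n] = 3^{n+1} − 3 for every n ≥ 1, by induction.

L[n] = 3^{n+1} − 3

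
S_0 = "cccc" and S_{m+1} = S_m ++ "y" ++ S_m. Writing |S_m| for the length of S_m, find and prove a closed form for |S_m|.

Claim: |S_m| = 5·2^m − 1.

Base case: |S_0| = 4, and 5·2^0 − 1 = 4.
Assume |S_j| = 5·2^j − 1.
Then |S_{j+1}| = |S_j| + 1 + |S_j| = 2|S_j| + 1 = 2(5·2^j − 1) + 1 = 5·2^{j+1} − 2 + 1 = 5·2^{j+1} − 1.
By induction, |S_m| = 5·2^m − 1 for all m ≥ 0.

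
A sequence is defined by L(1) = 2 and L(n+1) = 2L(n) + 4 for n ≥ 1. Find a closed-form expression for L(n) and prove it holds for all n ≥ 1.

Claim: L(n) = 3·2^n − 4.

Base case: L(1) = 2, and 3·2^1 − 4 = 6 − 4 = 2.
Assume L(j) = 3·2^j − 4 for some j ≥ 1.
Then L(j+1) = 2L(j) + 4 = 2·(3·2^j − 4) + 4 = 6·2^j − 8 + 4 = 3·2^{j+1} − 4.
So the formula holds for j+1, and by induction L(n) = 3·2^n − 4 for all n ≥ 1.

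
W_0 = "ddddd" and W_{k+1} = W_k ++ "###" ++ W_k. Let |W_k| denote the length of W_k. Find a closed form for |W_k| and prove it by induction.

Claim: |W_k| = 2^{k+3} − 3.

Base case: |W_0| = 5, and 2^{0+3} − 3 = 5.
Assume |W_r| = 2^{r+3} − 3.
Then |W_{r+1}| = |W_r| + 3 + |W_r| = 2|W_r| + 3 = 2(2^{r+3} − 3) + 3 = 2^{r+1+3} − 6 + 3 = 2^{r+1+3} − 3.
Hence |W_k| = 2^{k+3} − 3 for every k ≥ 0, by induction.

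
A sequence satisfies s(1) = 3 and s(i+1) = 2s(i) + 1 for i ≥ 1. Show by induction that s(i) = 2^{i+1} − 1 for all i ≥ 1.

Base case: s(1) = 3, and 2^{1+1} − 1 = 4 − 1 = 3.
Assume s(j) = 2^{j+1} − 1 for some j ≥ 1.
Then s(j+1) = 2s(j) + 1 = 2·(2^{j+1} − 1) + 1 = 2^{j+2} − 2 + 1 = 2^{j+2} − 1.
So the formula holds for j+1, and by induction s(i) = 2^{i+1} − 1 for all i ≥ 1.

s(i) = 2^{i+1} − 1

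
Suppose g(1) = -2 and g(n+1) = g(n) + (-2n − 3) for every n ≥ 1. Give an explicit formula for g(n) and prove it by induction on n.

Claim: g(n) = -n^2 − 2n + 1.

Base case: g(1) = -2, and -1^2 − 2·1 + 1 = -2.
Assume g(j) = -j^2 − 2j + 1.
Then g(j+1) = g(j) + (-2j − 3) = (-j^2 − 2j + 1) + (-2j − 3) = -j^2 − 4j − 2,
and -(j+1)^2 − 2·(j+1) + 1 = -j^2 − 4j − 2.
This completes the inductive step, so g(n) = -n^2 − 2n + 1 for all n ≥ 1.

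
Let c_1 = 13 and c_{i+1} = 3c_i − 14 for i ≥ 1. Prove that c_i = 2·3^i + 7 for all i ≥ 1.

Base case: c_1 = 13, and 2·3^1 + 7 = 6 + 7 = 13.
Assume c_k = 2·3^k + 7 for some k ≥ 1.
Then c_{k+1} = 3c_k − 14 = 3·(2·3^k + 7) − 14 = 6·3^k + 21 − 14 = 2·3^{k+1} + 7.
This completes the inductive step, so c_i = 2·3^i + 7 for all i ≥ 1.

c_i = 2·3^i + 7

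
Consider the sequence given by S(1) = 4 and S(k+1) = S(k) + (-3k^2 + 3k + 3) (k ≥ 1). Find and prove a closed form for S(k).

Claim: S(k) = -k^3 + 3k^2 + k + 1.

Base case: S(1) = 4, and -1^3 + 3·1^2 + 1 + 1 = 4.
Assume S(m) = -m^3 + 3m^2 + m + 1.
Then S(m+1) = S(m) + (-3m^2 + 3m + 3) = (-m^3 + 3m^2 + m + 1) + (-3m^2 + 3m + 3) = -m^3 + 4m + 4,
and -(m+1)^3 + 3·(m+1)^2 + (m+1) + 1 = -m^3 + 4m + 4.
This completes the inductive step, so S(k) = -k^3 + 3k^2 + k + 1 for all k ≥ 1.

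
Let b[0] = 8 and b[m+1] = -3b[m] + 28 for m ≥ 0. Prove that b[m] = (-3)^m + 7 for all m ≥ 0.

Base case: b[0] = 8, and (-3)^0 + 7 = 1 + 7 = 8.
Assume b[r] = (-3)^r + 7 for some r ≥ 0.
Then b[r+1] = -3b[r] + 28 = -3·((-3)^r + 7) + 28 = -3·(-3)^r − 21 + 28 = (-3)^{r+1} + 7.
By induction, b[m] = (-3)^m + 7 for all m ≥ 0.

b[m] = (-3)^m + 7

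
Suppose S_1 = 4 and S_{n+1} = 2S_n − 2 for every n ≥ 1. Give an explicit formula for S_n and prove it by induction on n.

Claim: S_n = 2^n + 2.

Base case: S_1 = 4, and 2^1 + 2 = 2 + 2 = 4.
Assume S_j = 2^j + 2 for some j ≥ 1.
Then S_{j+1} = 2S_j − 2 = 2·(2^j + 2) − 2 = 2^{j+1} + 4 − 2 = 2^{j+1} + 2.
This completes the inductive step, so S_n = 2^n + 2 for all n ≥ 1.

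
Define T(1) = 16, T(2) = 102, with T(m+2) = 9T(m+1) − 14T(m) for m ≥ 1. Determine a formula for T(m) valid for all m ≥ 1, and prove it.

Claim: T(m) = 2^m + 2·7^m.

Base cases: T(1) = 16 and 2^1 + 2·7^1 = 16; T(2) = 102 and 2^2 + 2·7^2 = 102.
Assume T(j) = 2^j + 2·7^j for all 1 ≤ j ≤ r, where r ≥ 2.
Then T(r+1) = 9T(r) − 14T(r−1) = 9·(2^r + 2·7^r) − 14·(2^{r−1} + 2·7^{r−1}) = (9·2 − 14)2^{r−1} + 2·(9·7 − 14)7^{r−1} = 4·2^{r−1} + 98·7^{r−1} = 2^{r+1} + 2·7^{r+1}.
By strong induction, T(m) = 2^m + 2·7^m for all m ≥ 1.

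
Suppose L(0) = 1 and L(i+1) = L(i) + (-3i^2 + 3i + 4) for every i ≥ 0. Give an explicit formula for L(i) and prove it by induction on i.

Claim: L(i) = -i^3 + 3i^2 + 2i + 1.

Base case: L(0) = 1, and -0^3 + 3·0^2 + 2·0 + 1 = 1.
Assume L(j) = -j^3 + 3j^2 + 2j + 1.
Then L(j+1) = L(j) + (-3j^2 + 3j + 4) = (-j^3 + 3j^2 + 2j + 1) + (-3j^2 + 3j + 4) = -j^3 + 5j + 5,
and -(j+1)^3 + 3·(j+1)^2 + 2·(j+1) + 1 = -j^3 + 5j + 5.
This completes the inductive step, so L(i) = -i^3 + 3i^2 + 2i + 1 for all i ≥ 0.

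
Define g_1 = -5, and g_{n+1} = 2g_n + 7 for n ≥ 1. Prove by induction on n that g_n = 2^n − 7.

Base case: g_1 = -5, and 2^1 − 7 = 2 − 7 = -5.
Assume g_j = 2^j − 7 for some j ≥ 1.
Then g_{j+1} = 2g_j + 7 = 2·(2^j − 7) + 7 = 2^{j+1} − 14 + 7 = 2^{j+1} − 7.
Hence g_n = 2^n − 7 for every n ≥ 1, by induction.

g_n = 2^n − 7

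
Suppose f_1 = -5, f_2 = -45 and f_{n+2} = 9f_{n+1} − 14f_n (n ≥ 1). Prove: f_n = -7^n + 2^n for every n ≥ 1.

Base cases: f_1 = -5 and -7^1 + 2^1 = -5; f_2 = -45 and -7^2 + 2^2 = -45.
Assume f_j = -7^j + 2^j for all 1 ≤ j ≤ k, where k ≥ 2.
Then f_{k+1} = 9f_k − 14f_{k−1} = 9·(-7^k + 2^k) − 14·(-7^{k−1} + 2^{k−1}) = -(9·7 − 14)7^{k−1} + (9·2 − 14)2^{k−1} = -49·7^{k−1} + 4·2^{k−1} = -7^{k+1} + 2^{k+1}.
This completes the inductive step, so f_n = -7^n + 2^n for all n ≥ 1.

f_n = -7^n + 2^n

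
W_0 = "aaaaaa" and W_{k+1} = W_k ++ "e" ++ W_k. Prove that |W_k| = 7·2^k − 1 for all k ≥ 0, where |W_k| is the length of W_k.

Base case: |W_0| = 6, and 7·2^0 − 1 = 6.
Assume |W_m| = 7·2^m − 1.
Then |W_{m+1}| = |W_m| + 1 + |W_m| = 2|W_m| + 1 = 2(7·2^m − 1) + 1 = 7·2^{m+1} − 2 + 1 = 7·2^{m+1} − 1.
Hence |W_k| = 7·2^k − 1 for every k ≥ 0, by induction.

|W_k| = 7·2^k − 1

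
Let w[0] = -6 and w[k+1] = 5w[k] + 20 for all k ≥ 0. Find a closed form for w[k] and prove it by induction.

Claim: w[k] = -5^k − 5.

Base case: w[0] = -6, and -5^0 − 5 = -1 − 5 = -6.
Assume w[m] = -5^m − 5 for some m ≥ 0.
Then w[m+1] = 5w[m] + 20 = 5·(-5^m − 5) + 20 = -5^{m+1} − 25 + 20 = -5^{m+1} − 5.
So the formula holds for m+1, and by induction w[k] = -5^k − 5 for all k ≥ 0.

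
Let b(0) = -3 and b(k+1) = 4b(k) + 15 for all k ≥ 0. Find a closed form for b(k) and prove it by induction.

Claim: b(k) = 2·4^k − 5.

Base case: b(0) = -3, and 2·4^0 − 5 = 2 − 5 = -3.
Assume b(m) = 2·4^m − 5 for some m ≥ 0.
Then b(m+1) = 4b(m) + 15 = 4·(2·4^m − 5) + 15 = 8·4^m − 20 + 15 = 2·4^{m+1} − 5.
Hence b(k) = 2·4^k − 5 for every k ≥ 0, by induction.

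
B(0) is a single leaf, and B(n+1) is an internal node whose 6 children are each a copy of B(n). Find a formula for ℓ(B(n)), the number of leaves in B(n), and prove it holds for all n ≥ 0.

Claim: ℓ(B(n)) = 6^n.

Base case: ℓ(B(0)) = 1, and 6^0 = 1.
Assume ℓ(B(m)) = 6^m.
Then ℓ(B(m+1)) = 6·ℓ(B(m)) = 6·6^m = 6^{m+1}.
So the formula holds for m+1, and by induction ℓ(B(n)) = 6^n for all n ≥ 0.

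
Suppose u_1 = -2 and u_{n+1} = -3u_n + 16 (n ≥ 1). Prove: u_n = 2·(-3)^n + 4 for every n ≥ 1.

Base case: u_1 = -2, and 2·(-3)^1 + 4 = -6 + 4 = -2.
Assume u_m = 2·(-3)^m + 4 for some m ≥ 1.
Then u_{m+1} = -3u_m + 16 = -3·(2·(-3)^m + 4) + 16 = -6·(-3)^m − 12 + 16 = 2·(-3)^{m+1} + 4.
So the formula holds for m+1, and by induction u_n = 2·(-3)^n + 4 for all n ≥ 1.

u_n = 2·(-3)^n + 4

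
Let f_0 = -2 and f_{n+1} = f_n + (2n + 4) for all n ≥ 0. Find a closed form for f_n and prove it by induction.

Claim: f_n = n^2 + 3n − 2.

Base case: f_0 = -2, and 0^2 + 3·0 − 2 = -2.
Assume f_j = j^2 + 3j − 2.
Then f_{j+1} = f_j + (2j + 4) = (j^2 + 3j − 2) + (2j + 4) = j^2 + 5j + 2,
and (j+1)^2 + 3·(j+1) − 2 = j^2 + 5j + 2.
Hence f_n = n^2 + 3n − 2 for every n ≥ 0, by induction.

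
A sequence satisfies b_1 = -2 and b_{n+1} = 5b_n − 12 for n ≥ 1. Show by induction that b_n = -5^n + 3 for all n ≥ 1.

Base case: b_1 = -2, and -5^1 + 3 = -5 + 3 = -2.
Assume b_r = -5^r + 3 for some r ≥ 1.
Then b_{r+1} = 5b_r − 12 = 5·(-5^r + 3) − 12 = -5^{r+1} + 15 − 12 = -5^{r+1} + 3.
So the formula holds for r+1, and by induction b_n = -5^n + 3 for all n ≥ 1.

b_n = -5^n + 3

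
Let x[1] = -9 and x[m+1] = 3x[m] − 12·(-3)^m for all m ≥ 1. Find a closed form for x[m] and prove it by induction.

Claim: x[m] = -3^m + 2·(-3)^m.

Base case: x[1] = -9, and -3^1 + 2·(-3)^1 = -3 − 6 = -9.
Assume x[j] = -3^j + 2·(-3)^j for some j ≥ 1.
Then x[j+1] = 3x[j] − 12·(-3)^j = 3·(-3^j + 2·(-3)^j) − 12·(-3)^j = -3^{j+1} + 6·(-3)^j − 12·(-3)^j = -3^{j+1} − 6·(-3)^j = -3^{j+1} + 2·(-3)^{j+1}.
Hence x[m] = -3^m + 2·(-3)^m for every m ≥ 1, by induction.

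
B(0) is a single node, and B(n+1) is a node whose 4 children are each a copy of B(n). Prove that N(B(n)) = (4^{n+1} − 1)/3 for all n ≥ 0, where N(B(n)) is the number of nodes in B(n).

Base case: N(B(0)) = 1, and (4^{0+1} − 1)/3 = 1.
Assume N(B(k)) = (4^{k+1} − 1)/3.
Then N(B(k+1)) = 1 + 4N(B(k)) = 1 + 4·(4^{k+1} − 1)/3 = 1 + (4^{k+2} − 4)/3 = (3 + 4^{k+2} − 4)/3 = (4^{k+2} − 1)/3.
Hence N(B(n)) = (4^{n+1} − 1)/3 for every n ≥ 0, by induction.

N(B(n)) = (4^{n+1} − 1)/3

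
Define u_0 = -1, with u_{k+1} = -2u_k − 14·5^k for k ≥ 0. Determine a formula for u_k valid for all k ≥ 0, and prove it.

Claim: u_k = (-2)^k − 2·5^k.

Base case: u_0 = -1, and (-2)^0 − 2·5^0 = 1 − 2 = -1.
Assume u_j = (-2)^j − 2·5^j for some j ≥ 0.
Then u_{j+1} = -2u_j − 14·5^j = -2·((-2)^j − 2·5^j) − 14·5^j = (-2)^{j+1} + 4·5^j − 14·5^j = (-2)^{j+1} − 10·5^j = (-2)^{j+1} − 2·5^{j+1}.
Hence u_k = (-2)^k − 2·5^k for every k ≥ 0, by induction.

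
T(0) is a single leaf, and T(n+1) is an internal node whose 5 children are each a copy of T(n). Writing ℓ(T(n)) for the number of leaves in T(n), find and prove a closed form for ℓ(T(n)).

Claim: ℓ(T(n)) = 5^n.

Base case: ℓ(T(0)) = 1, and 5^0 = 1.
Assume ℓ(T(r)) = 5^r.
Then ℓ(T(r+1)) = 5·ℓ(T(r)) = 5·5^r = 5^{r+1}.
So the formula holds for r+1, and by induction ℓ(T(n)) = 5^n for all n ≥ 0.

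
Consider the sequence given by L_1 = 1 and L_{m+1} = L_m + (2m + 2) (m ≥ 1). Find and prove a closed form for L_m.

Claim: L_m = m^2 + m − 1.

Base case: L_1 = 1, and 1^2 + 1 − 1 = 1.
Assume L_j = j^2 + j − 1.
Then L_{j+1} = L_j + (2j + 2) = (j^2 + j − 1) + (2j + 2) = j^2 + 3j + 1,
and (j+1)^2 + (j+1) − 1 = j^2 + 3j + 1.
By induction, L_m = m^2 + m − 1 for all m ≥ 1.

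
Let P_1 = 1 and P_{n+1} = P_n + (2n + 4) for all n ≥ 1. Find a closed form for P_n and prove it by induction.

Claim: P_n = n^2 + 3n − 3.

Base case: P_1 = 1, and 1^2 + 3·1 − 3 = 1.
Assume P_r = r^2 + 3r − 3.
Then P_{r+1} = P_r + (2r + 4) = (r^2 + 3r − 3) + (2r + 4) = r^2 + 5r + 1,
and (r+1)^2 + 3·(r+1) − 3 = r^2 + 5r + 1.
By induction, P_n = n^2 + 3n − 3 for all n ≥ 1.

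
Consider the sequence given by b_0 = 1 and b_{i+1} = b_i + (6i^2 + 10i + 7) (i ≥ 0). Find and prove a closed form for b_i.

Claim: b_i = 2i^3 + 2i^2 + 3i + 1.

Base case: b_0 = 1, and 2·0^3 + 2·0^2 + 3·0 + 1 = 1.
Assume b_r = 2r^3 + 2r^2 + 3r + 1.
Then b_{r+1} = b_r + (6r^2 + 10r + 7) = (2r^3 + 2r^2 + 3r + 1) + (6r^2 + 10r + 7) = 2r^3 + 8r^2 + 13r + 8,
and 2·(r+1)^3 + 2·(r+1)^2 + 3·(r+1) + 1 = 2r^3 + 8r^2 + 13r + 8.
By induction, b_i = 2i^3 + 2i^2 + 3i + 1 for all i ≥ 0.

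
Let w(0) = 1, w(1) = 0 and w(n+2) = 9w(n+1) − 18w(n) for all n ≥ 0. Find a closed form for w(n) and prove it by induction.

Claim: w(n) = 2·3^n − 6^n.

Base cases: w(0) = 1 and 2·3^0 − 6^0 = 1; w(1) = 0 and 2·3^1 − 6^1 = 0.
Assume w(j) = 2·3^j − 6^j for all 0 ≤ j ≤ r, where r ≥ 1.
Then w(r+1) = 9w(r) − 18w(r−1) = 9·(2·3^r − 6^r) − 18·(2·3^{r−1} − 6^{r−1}) = 2·(9·3 − 18)3^{r−1} − (9·6 − 18)6^{r−1} = 18·3^{r−1} − 36·6^{r−1} = 2·3^{r+1} − 6^{r+1}.
So the formula holds for r+1, and by strong induction w(n) = 2·3^n − 6^n for all n ≥ 0.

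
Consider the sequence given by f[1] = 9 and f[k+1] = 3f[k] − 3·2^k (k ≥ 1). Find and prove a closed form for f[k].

Claim: f[k] = 3^k + 3·2^k.

Base case: f[1] = 9, and 3^1 + 3·2^1 = 3 + 6 = 9.
Assume f[j] = 3^j + 3·2^j for some j ≥ 1.
Then f[j+1] = 3f[j] − 3·2^j = 3·(3^j + 3·2^j) − 3·2^j = 3^{j+1} + 9·2^j − 3·2^j = 3^{j+1} + 6·2^j = 3^{j+1} + 3·2^{j+1}.
By induction, f[k] = 3^k + 3·2^k for all k ≥ 1.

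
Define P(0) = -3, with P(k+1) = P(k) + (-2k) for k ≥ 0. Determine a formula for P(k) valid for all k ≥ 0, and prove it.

Claim: P(k) = -k^2 + k − 3.

Base case: P(0) = -3, and -0^2 + 0 − 3 = -3.
Assume P(r) = -r^2 + r − 3.
Then P(r+1) = P(r) + (-2r) = (-r^2 + r − 3) + (-2r) = -r^2 − r − 3,
and -(r+1)^2 + (r+1) − 3 = -r^2 − r − 3.
By induction, P(k) = -k^2 + k − 3 for all k ≥ 0.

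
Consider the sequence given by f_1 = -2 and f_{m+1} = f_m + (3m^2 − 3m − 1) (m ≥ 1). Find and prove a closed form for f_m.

Claim: f_m = m^3 − 3m^2 + m − 1.

Base case: f_1 = -2, and 1^3 − 3·1^2 + 1 − 1 = -2.
Assume f_k = k^3 − 3k^2 + k − 1.
Then f_{k+1} = f_k + (3k^2 − 3k − 1) = (k^3 − 3k^2 + k − 1) + (3k^2 − 3k − 1) = k^3 − 2k − 2,
and (k+1)^3 − 3·(k+1)^2 + (k+1) − 1 = k^3 − 2k − 2.
Hence f_m = m^3 − 3m^2 + m − 1 for every m ≥ 1, by induction.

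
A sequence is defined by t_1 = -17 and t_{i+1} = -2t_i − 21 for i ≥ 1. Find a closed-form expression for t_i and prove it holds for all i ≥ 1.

Claim: t_i = 5·(-2)^i − 7.

Base case: t_1 = -17, and 5·(-2)^1 − 7 = -10 − 7 = -17.
Assume t_j = 5·(-2)^j − 7 for some j ≥ 1.
Then t_{j+1} = -2t_j − 21 = -2·(5·(-2)^j − 7) − 21 = -10·(-2)^j + 14 − 21 = 5·(-2)^{j+1} − 7.
By induction, t_i = 5·(-2)^i − 7 for all i ≥ 1.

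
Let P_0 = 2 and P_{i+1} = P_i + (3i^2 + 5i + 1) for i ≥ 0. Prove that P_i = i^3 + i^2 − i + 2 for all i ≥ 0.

Base case: P_0 = 2, and 0^3 + 0^2 − 0 + 2 = 2.
Assume P_k = k^3 + k^2 − k + 2.
Then P_{k+1} = P_k + (3k^2 + 5k + 1) = (k^3 + k^2 − k + 2) + (3k^2 + 5k + 1) = k^3 + 4k^2 + 4k + 3,
and (k+1)^3 + (k+1)^2 − (k+1) + 2 = k^3 + 4k^2 + 4k + 3.
By induction, P_i = i^3 + i^2 − i + 2 for all i ≥ 0.

P_i = i^3 + i^2 − i + 2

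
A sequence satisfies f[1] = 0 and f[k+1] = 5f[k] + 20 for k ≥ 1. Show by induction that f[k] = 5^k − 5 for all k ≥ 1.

Base case: f[1] = 0, and 5^1 − 5 = 5 − 5 = 0.
Assume f[r] = 5^r − 5 for some r ≥ 1.
Then f[r+1] = 5f[r] + 20 = 5·(5^r − 5) + 20 = 5^{r+1} − 25 + 20 = 5^{r+1} − 5.
By induction, f[k] = 5^k − 5 for all k ≥ 1.

f[k] = 5^k − 5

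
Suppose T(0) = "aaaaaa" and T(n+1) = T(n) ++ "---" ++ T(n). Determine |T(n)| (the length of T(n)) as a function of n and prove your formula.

Claim: |T(n)| = 9·2^n − 3.

Base case: |T(0)| = 6, and 9·2^0 − 3 = 6.
Assume |T(m)| = 9·2^m − 3.
Then |T(m+1)| = |T(m)| + 3 + |T(m)| = 2|T(m)| + 3 = 2(9·2^m − 3) + 3 = 9·2^{m+1} − 6 + 3 = 9·2^{m+1} − 3.
So the formula holds for m+1, and by induction |T(n)| = 9·2^n − 3 for all n ≥ 0.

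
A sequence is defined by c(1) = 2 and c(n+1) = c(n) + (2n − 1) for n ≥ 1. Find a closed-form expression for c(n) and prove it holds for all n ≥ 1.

Claim: c(n) = n^2 − 2n + 3.

Base case: c(1) = 2, and 1^2 − 2·1 + 3 = 2.
Assume c(k) = k^2 − 2k + 3.
Then c(k+1) = c(k) + (2k − 1) = (k^2 − 2k + 3) + (2k − 1) = k^2 + 2,
and (k+1)^2 − 2·(k+1) + 3 = k^2 + 2.
This completes the inductive step, so c(n) = n^2 − 2n + 3 for all n ≥ 1.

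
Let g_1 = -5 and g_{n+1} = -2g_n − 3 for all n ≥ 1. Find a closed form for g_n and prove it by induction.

Claim: g_n = 2·(-2)^n − 1.

Base case: g_1 = -5, and 2·(-2)^1 − 1 = -4 − 1 = -5.
Assume g_r = 2·(-2)^r − 1 for some r ≥ 1.
Then g_{r+1} = -2g_r − 3 = -2·(2·(-2)^r − 1) − 3 = -4·(-2)^r + 2 − 3 = 2·(-2)^{r+1} − 1.
By induction, g_n = 2·(-2)^n − 1 for all n ≥ 1.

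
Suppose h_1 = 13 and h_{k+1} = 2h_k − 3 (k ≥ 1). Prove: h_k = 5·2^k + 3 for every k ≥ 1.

Base case: h_1 = 13, and 5·2^1 + 3 = 10 + 3 = 13.
Assume h_j = 5·2^j + 3 for some j ≥ 1.
Then h_{j+1} = 2h_j − 3 = 2·(5·2^j + 3) − 3 = 10·2^j + 6 − 3 = 5·2^{j+1} + 3.
Hence h_k = 5·2^k + 3 for every k ≥ 1, by induction.

h_k = 5·2^k + 3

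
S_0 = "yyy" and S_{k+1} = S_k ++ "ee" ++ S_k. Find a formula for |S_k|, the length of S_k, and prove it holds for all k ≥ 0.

Claim: |S_k| = 5·2^k − 2.

Base case: |S_0| = 3, and 5·2^0 − 2 = 3.
Assume |S_r| = 5·2^r − 2.
Then |S_{r+1}| = |S_r| + 2 + |S_r| = 2|S_r| + 2 = 2(5·2^r − 2) + 2 = 5·2^{r+1} − 4 + 2 = 5·2^{r+1} − 2.
This completes the inductive step, so |S_k| = 5·2^k − 2 for all k ≥ 0.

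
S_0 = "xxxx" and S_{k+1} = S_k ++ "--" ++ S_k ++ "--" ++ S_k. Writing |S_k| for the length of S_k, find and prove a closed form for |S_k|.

Claim: |S_k| = 6·3^k − 2.

Base case: |S_0| = 4, and 6·3^0 − 2 = 4.
Assume |S_j| = 6·3^j − 2.
Then |S_{j+1}| = 3|S_j| + 4 = 3(6·3^j − 2) + 4 = 6·3^{j+1} − 6 + 4 = 6·3^{j+1} − 2.
Hence |S_k| = 6·3^k − 2 for every k ≥ 0, by induction.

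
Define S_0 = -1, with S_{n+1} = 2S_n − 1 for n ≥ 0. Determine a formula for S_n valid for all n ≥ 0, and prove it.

Claim: S_n = -2^{n+1} + 1.

Base case: S_0 = -1, and -2^{0+1} + 1 = -2 + 1 = -1.
Assume S_r = -2^{r+1} + 1 for some r ≥ 0.
Then S_{r+1} = 2S_r − 1 = 2·(-2^{r+1} + 1) − 1 = -2^{r+2} + 2 − 1 = -2^{r+2} + 1.
By induction, S_n = -2^{n+1} + 1 for all n ≥ 0.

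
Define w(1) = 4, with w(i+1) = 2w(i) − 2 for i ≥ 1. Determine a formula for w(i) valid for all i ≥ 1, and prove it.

Claim: w(i) = 2^i + 2.

Base case: w(1) = 4, and 2^1 + 2 = 2 + 2 = 4.
Assume w(r) = 2^r + 2 for some r ≥ 1.
Then w(r+1) = 2w(r) − 2 = 2·(2^r + 2) − 2 = 2^{r+1} + 4 − 2 = 2^{r+1} + 2.
This completes the inductive step, so w(i) = 2^i + 2 for all i ≥ 1.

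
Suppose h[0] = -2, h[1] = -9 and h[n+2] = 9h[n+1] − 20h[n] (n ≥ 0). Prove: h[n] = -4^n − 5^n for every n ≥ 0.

Base cases: h[0] = -2 and -4^0 − 5^0 = -2; h[1] = -9 and -4^1 − 5^1 = -9.
Assume h[i] = -4^i − 5^i for all 0 ≤ i ≤ j, where j ≥ 1.
Then h[j+1] = 9h[j] − 20h[j−1] = 9·(-4^j − 5^j) − 20·(-4^{j−1} − 5^{j−1}) = -(9·4 − 20)4^{j−1} − (9·5 − 20)5^{j−1} = -16·4^{j−1} − 25·5^{j−1} = -4^{j+1} − 5^{j+1}.
Hence h[n] = -4^n − 5^n for every n ≥ 0, by strong induction.

h[n] = -4^n − 5^n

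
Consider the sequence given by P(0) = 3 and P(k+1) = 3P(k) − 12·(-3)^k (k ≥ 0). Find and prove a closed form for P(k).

Claim: P(k) = 3^k + 2·(-3)^k.

Base case: P(0) = 3, and 3^0 + 2·(-3)^0 = 1 + 2 = 3.
Assume P(r) = 3^r + 2·(-3)^r for some r ≥ 0.
Then P(r+1) = 3P(r) − 12·(-3)^r = 3·(3^r + 2·(-3)^r) − 12·(-3)^r = 3^{r+1} + 6·(-3)^r − 12·(-3)^r = 3^{r+1} − 6·(-3)^r = 3^{r+1} + 2·(-3)^{r+1}.
Hence P(k) = 3^k + 2·(-3)^k for every k ≥ 0, by induction.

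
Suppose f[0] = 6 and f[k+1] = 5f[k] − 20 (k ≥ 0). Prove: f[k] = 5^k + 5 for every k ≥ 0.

Base case: f[0] = 6, and 5^0 + 5 = 1 + 5 = 6.
Assume f[j] = 5^j + 5 for some j ≥ 0.
Then f[j+1] = 5f[j] − 20 = 5·(5^j + 5) − 20 = 5^{j+1} + 25 − 20 = 5^{j+1} + 5.
Hence f[k] = 5^k + 5 for every k ≥ 0, by induction.

f[k] = 5^k + 5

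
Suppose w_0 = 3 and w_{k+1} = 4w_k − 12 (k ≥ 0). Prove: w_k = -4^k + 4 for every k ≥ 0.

Base case: w_0 = 3, and -4^0 + 4 = -1 + 4 = 3.
Assume w_m = -4^m + 4 for some m ≥ 0.
Then w_{m+1} = 4w_m − 12 = 4·(-4^m + 4) − 12 = -4^{m+1} + 16 − 12 = -4^{m+1} + 4.
By induction, w_k = -4^k + 4 for all k ≥ 0.

w_k = -4^k + 4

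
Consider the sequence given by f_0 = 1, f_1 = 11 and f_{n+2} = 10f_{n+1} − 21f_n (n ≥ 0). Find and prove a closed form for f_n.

Claim: f_n = -3^n + 2·7^n.

Base cases: f_0 = 1 and -3^0 + 2·7^0 = 1; f_1 = 11 and -3^1 + 2·7^1 = 11.
Assume f_j = -3^j + 2·7^j for all 0 ≤ j ≤ m, where m ≥ 1.
Then f_{m+1} = 10f_m − 21f_{m−1} = 10·(-3^m + 2·7^m) − 21·(-3^{m−1} + 2·7^{m−1}) = -(10·3 − 21)3^{m−1} + 2·(10·7 − 21)7^{m−1} = -9·3^{m−1} + 98·7^{m−1} = -3^{m+1} + 2·7^{m+1}.
This completes the inductive step, so f_n = -3^n + 2·7^n for all n ≥ 0.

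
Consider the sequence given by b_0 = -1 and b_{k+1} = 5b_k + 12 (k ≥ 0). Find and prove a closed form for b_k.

Claim: b_k = 2·5^k − 3.

Base case: b_0 = -1, and 2·5^0 − 3 = 2 − 3 = -1.
Assume b_m = 2·5^m − 3 for some m ≥ 0.
Then b_{m+1} = 5b_m + 12 = 5·(2·5^m − 3) + 12 = 10·5^m − 15 + 12 = 2·5^{m+1} − 3.
So the formula holds for m+1, and by induction b_k = 2·5^k − 3 for all k ≥ 0.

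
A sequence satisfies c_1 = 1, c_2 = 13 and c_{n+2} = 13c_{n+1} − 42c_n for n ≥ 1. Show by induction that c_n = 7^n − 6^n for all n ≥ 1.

Base cases: c_1 = 1 and 7^1 − 6^1 = 1; c_2 = 13 and 7^2 − 6^2 = 13.
Assume c_j = 7^j − 6^j for all 1 ≤ j ≤ m, where m ≥ 2.
Then c_{m+1} = 13c_m − 42c_{m−1} = 13·(7^m − 6^m) − 42·(7^{m−1} − 6^{m−1}) = (13·7 − 42)7^{m−1} − (13·6 − 42)6^{m−1} = 49·7^{m−1} − 36·6^{m−1} = 7^{m+1} − 6^{m+1}.
By strong induction, c_n = 7^n − 6^n for all n ≥ 1.

c_n = 7^n − 6^n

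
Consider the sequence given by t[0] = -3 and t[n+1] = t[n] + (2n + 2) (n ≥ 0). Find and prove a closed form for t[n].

Claim: t[n] = n^2 + n − 3.

Base case: t[0] = -3, and 0^2 + 0 − 3 = -3.
Assume t[m] = m^2 + m − 3.
Then t[m+1] = t[m] + (2m + 2) = (m^2 + m − 3) + (2m + 2) = m^2 + 3m − 1,
and (m+1)^2 + (m+1) − 3 = m^2 + 3m − 1.
By induction, t[n] = n^2 + n − 3 for all n ≥ 0.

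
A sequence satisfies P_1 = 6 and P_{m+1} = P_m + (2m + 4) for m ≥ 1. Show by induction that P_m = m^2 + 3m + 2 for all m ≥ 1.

Base case: P_1 = 6, and 1^2 + 3·1 + 2 = 6.
Assume P_j = j^2 + 3j + 2.
Then P_{j+1} = P_j + (2j + 4) = (j^2 + 3j + 2) + (2j + 4) = j^2 + 5j + 6,
and (j+1)^2 + 3·(j+1) + 2 = j^2 + 5j + 6.
This completes the inductive step, so P_m = m^2 + 3m + 2 for all m ≥ 1.

P_m = m^2 + 3m + 2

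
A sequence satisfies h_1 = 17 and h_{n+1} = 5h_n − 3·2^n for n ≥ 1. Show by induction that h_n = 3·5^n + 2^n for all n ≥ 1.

Base case: h_1 = 17, and 3·5^1 + 2^1 = 15 + 2 = 17.
Assume h_j = 3·5^j + 2^j for some j ≥ 1.
Then h_{j+1} = 5h_j − 3·2^j = 5·(3·5^j + 2^j) − 3·2^j = 3·5^{j+1} + 5·2^j − 3·2^j = 3·5^{j+1} + 2·2^j = 3·5^{j+1} + 2^{j+1}.
Hence h_n = 3·5^n + 2^n for every n ≥ 1, by induction.

h_n = 3·5^n + 2^n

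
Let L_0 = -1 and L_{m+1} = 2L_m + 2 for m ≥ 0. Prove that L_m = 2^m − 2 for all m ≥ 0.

Base case: L_0 = -1, and 2^0 − 2 = 1 − 2 = -1.
Assume L_k = 2^k − 2 for some k ≥ 0.
Then L_{k+1} = 2L_k + 2 = 2·(2^k − 2) + 2 = 2^{k+1} − 4 + 2 = 2^{k+1} − 2.
So the formula holds for k+1, and by induction L_m = 2^m − 2 for all m ≥ 0.

L_m = 2^m − 2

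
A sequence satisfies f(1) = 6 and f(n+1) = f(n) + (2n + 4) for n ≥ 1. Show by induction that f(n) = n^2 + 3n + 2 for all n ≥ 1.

Base case: f(1) = 6, and 1^2 + 3·1 + 2 = 6.
Assume f(k) = k^2 + 3k + 2.
Then f(k+1) = f(k) + (2k + 4) = (k^2 + 3k + 2) + (2k + 4) = k^2 + 5k + 6,
and (k+1)^2 + 3·(k+1) + 2 = k^2 + 5k + 6.
This completes the inductive step, so f(n) = n^2 + 3n + 2 for all n ≥ 1.

f(n) = n^2 + 3n + 2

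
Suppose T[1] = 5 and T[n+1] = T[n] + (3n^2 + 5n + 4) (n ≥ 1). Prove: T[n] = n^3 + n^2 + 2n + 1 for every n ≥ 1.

Base case: T[1] = 5, and 1^3 + 1^2 + 2·1 + 1 = 5.
Assume T[k] = k^3 + k^2 + 2k + 1.
Then T[k+1] = T[k] + (3k^2 + 5k + 4) = (k^3 + k^2 + 2k + 1) + (3k^2 + 5k + 4) = k^3 + 4k^2 + 7k + 5,
and (k+1)^3 + (k+1)^2 + 2·(k+1) + 1 = k^3 + 4k^2 + 7k + 5.
This completes the inductive step, so T[n] = n^3 + n^2 + 2n + 1 for all n ≥ 1.

T[n] = n^3 + n^2 + 2n + 1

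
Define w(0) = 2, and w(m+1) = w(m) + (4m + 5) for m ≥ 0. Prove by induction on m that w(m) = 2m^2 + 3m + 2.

Base case: w(0) = 2, and 2·0^2 + 3·0 + 2 = 2.
Assume w(j) = 2j^2 + 3j + 2.
Then w(j+1) = w(j) + (4j + 5) = (2j^2 + 3j + 2) + (4j + 5) = 2j^2 + 7j + 7,
and 2·(j+1)^2 + 3·(j+1) + 2 = 2j^2 + 7j + 7.
Hence w(m) = 2m^2 + 3m + 2 for every m ≥ 0, by induction.

w(m) = 2m^2 + 3m + 2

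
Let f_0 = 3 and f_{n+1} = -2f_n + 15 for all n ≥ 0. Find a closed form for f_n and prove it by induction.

Claim: f_n = -2·(-2)^n + 5.

Base case: f_0 = 3, and -2·(-2)^0 + 5 = -2 + 5 = 3.
Assume f_r = -2·(-2)^r + 5 for some r ≥ 0.
Then f_{r+1} = -2f_r + 15 = -2·(-2·(-2)^r + 5) + 15 = 4·(-2)^r − 10 + 15 = -2·(-2)^{r+1} + 5.
Hence f_n = -2·(-2)^n + 5 for every n ≥ 0, by induction.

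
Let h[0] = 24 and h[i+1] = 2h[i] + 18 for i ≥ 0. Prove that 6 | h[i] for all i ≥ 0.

Base case: h[0] = 24 = 6·4, so 6 | h[0].
Assume 6 | h[r], so h[r] = 6t for some integer t.
Then h[r+1] = 2h[r] + 18 = 2·(6t) + 18 = 6(2t + 3), so 6 | h[r+1].
So the property holds for r+1, and by induction 6 | h[i] for all i ≥ 0.

6 | h[i]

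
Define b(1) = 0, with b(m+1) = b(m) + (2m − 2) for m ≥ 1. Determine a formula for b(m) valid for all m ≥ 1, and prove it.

Claim: b(m) = m^2 − 3m + 2.

Base case: b(1) = 0, and 1^2 − 3·1 + 2 = 0.
Assume b(j) = j^2 − 3j + 2.
Then b(j+1) = b(j) + (2j − 2) = (j^2 − 3j + 2) + (2j − 2) = j^2 − j,
and (j+1)^2 − 3·(j+1) + 2 = j^2 − j.
This completes the inductive step, so b(m) = m^2 − 3m + 2 for all m ≥ 1.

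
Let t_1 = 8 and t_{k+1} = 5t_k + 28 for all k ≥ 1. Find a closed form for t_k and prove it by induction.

Claim: t_k = 3·5^k − 7.

Base case: t_1 = 8, and 3·5^1 − 7 = 15 − 7 = 8.
Assume t_j = 3·5^j − 7 for some j ≥ 1.
Then t_{j+1} = 5t_j + 28 = 5·(3·5^j − 7) + 28 = 15·5^j − 35 + 28 = 3·5^{j+1} − 7.
So the formula holds for j+1, and by induction t_k = 3·5^k − 7 for all k ≥ 1.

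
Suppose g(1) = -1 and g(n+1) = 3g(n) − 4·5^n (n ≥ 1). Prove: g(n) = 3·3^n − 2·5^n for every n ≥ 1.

Base case: g(1) = -1, and 3·3^1 − 2·5^1 = 9 − 10 = -1.
Assume g(j) = 3·3^j − 2·5^j for some j ≥ 1.
Then g(j+1) = 3g(j) − 4·5^j = 3·(3·3^j − 2·5^j) − 4·5^j = 3·3^{j+1} − 6·5^j − 4·5^j = 3·3^{j+1} − 10·5^j = 3·3^{j+1} − 2·5^{j+1}.
This completes the inductive step, so g(n) = 3·3^n − 2·5^n for all n ≥ 1.

g(n) = 3·3^n − 2·5^n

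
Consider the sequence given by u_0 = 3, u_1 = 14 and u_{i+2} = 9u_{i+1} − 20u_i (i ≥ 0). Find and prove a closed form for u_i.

Claim: u_i = 4^i + 2·5^i.

Base cases: u_0 = 3 and 4^0 + 2·5^0 = 3; u_1 = 14 and 4^1 + 2·5^1 = 14.
Assume u_j = 4^j + 2·5^j for all 0 ≤ j ≤ r, where r ≥ 1.
Then u_{r+1} = 9u_r − 20u_{r−1} = 9·(4^r + 2·5^r) − 20·(4^{r−1} + 2·5^{r−1}) = (9·4 − 20)4^{r−1} + 2·(9·5 − 20)5^{r−1} = 16·4^{r−1} + 50·5^{r−1} = 4^{r+1} + 2·5^{r+1}.
Hence u_i = 4^i + 2·5^i for every i ≥ 0, by strong induction.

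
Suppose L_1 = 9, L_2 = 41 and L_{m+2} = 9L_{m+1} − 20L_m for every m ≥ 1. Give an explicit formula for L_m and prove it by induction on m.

Claim: L_m = 4^m + 5^m.

Base cases: L_1 = 9 and 4^1 + 5^1 = 9; L_2 = 41 and 4^2 + 5^2 = 41.
Assume L_i = 4^i + 5^i for all 1 ≤ i ≤ j, where j ≥ 2.
Then L_{j+1} = 9L_j − 20L_{j−1} = 9·(4^j + 5^j) − 20·(4^{j−1} + 5^{j−1}) = (9·4 − 20)4^{j−1} + (9·5 − 20)5^{j−1} = 16·4^{j−1} + 25·5^{j−1} = 4^{j+1} + 5^{j+1}.
This completes the inductive step, so L_m = 4^m + 5^m for all m ≥ 1.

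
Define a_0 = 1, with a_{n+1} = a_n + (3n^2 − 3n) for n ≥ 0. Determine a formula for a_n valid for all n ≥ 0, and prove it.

Claim: a_n = n^3 − 3n^2 + 2n + 1.

Base case: a_0 = 1, and 0^3 − 3·0^2 + 2·0 + 1 = 1.
Assume a_r = r^3 − 3r^2 + 2r + 1.
Then a_{r+1} = a_r + (3r^2 − 3r) = (r^3 − 3r^2 + 2r + 1) + (3r^2 − 3r) = r^3 − r + 1,
and (r+1)^3 − 3·(r+1)^2 + 2·(r+1) + 1 = r^3 − r + 1.
This completes the inductive step, so a_n = n^3 − 3n^2 + 2n + 1 for all n ≥ 0.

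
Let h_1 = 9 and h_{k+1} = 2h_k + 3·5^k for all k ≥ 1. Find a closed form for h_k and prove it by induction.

Claim: h_k = 2·2^k + 5^k.

Base case: h_1 = 9, and 2·2^1 + 5^1 = 4 + 5 = 9.
Assume h_j = 2·2^j + 5^j for some j ≥ 1.
Then h_{j+1} = 2h_j + 3·5^j = 2·(2·2^j + 5^j) + 3·5^j = 2·2^{j+1} + 2·5^j + 3·5^j = 2·2^{j+1} + 5·5^j = 2·2^{j+1} + 5^{j+1}.
Hence h_k = 2·2^k + 5^k for every k ≥ 1, by induction.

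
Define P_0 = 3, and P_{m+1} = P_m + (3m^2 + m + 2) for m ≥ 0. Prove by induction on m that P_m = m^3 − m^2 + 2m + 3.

Base case: P_0 = 3, and 0^3 − 0^2 + 2·0 + 3 = 3.
Assume P_k = k^3 − k^2 + 2k + 3.
Then P_{k+1} = P_k + (3k^2 + k + 2) = (k^3 − k^2 + 2k + 3) + (3k^2 + k + 2) = k^3 + 2k^2 + 3k + 5,
and (k+1)^3 − (k+1)^2 + 2·(k+1) + 3 = k^3 + 2k^2 + 3k + 5.
This completes the inductive step, so P_m = m^3 − m^2 + 2m + 3 for all m ≥ 0.

P_m = m^3 − m^2 + 2m + 3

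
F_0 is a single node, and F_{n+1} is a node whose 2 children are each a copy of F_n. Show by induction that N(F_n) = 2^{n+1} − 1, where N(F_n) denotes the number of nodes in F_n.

Base case: N(F_0) = 1, and 2^{0+1} − 1 = 1.
Assume N(F_k) = 2^{k+1} − 1.
Then N(F_{k+1}) = 1 + 2N(F_k) = 1 + 2(2^{k+1} − 1) = 2^{k+2} − 2 + 1 = 2^{k+2} − 1.
This completes the inductive step, so N(F_n) = 2^{n+1} − 1 for all n ≥ 0.

N(F_n) = 2^{n+1} − 1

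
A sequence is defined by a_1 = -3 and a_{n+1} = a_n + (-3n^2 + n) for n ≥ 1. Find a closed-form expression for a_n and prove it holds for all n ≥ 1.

Claim: a_n = -n^3 + 2n^2 − n − 3.

Base case: a_1 = -3, and -1^3 + 2·1^2 − 1 − 3 = -3.
Assume a_k = -k^3 + 2k^2 − k − 3.
Then a_{k+1} = a_k + (-3k^2 + k) = (-k^3 + 2k^2 − k − 3) + (-3k^2 + k) = -k^3 − k^2 − 3,
and -(k+1)^3 + 2·(k+1)^2 − (k+1) − 3 = -k^3 − k^2 − 3.
By induction, a_n = -n^3 + 2n^2 − n − 3 for all n ≥ 1.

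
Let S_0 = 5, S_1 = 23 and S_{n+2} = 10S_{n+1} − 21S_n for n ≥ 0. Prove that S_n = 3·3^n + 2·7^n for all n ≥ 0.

Base cases: S_0 = 5 and 3·3^0 + 2·7^0 = 5; S_1 = 23 and 3·3^1 + 2·7^1 = 23.
Assume S_i = 3·3^i + 2·7^i for all 0 ≤ i ≤ j, where j ≥ 1.
Then S_{j+1} = 10S_j − 21S_{j−1} = 10·(3·3^j + 2·7^j) − 21·(3·3^{j−1} + 2·7^{j−1}) = 3·(10·3 − 21)3^{j−1} + 2·(10·7 − 21)7^{j−1} = 27·3^{j−1} + 98·7^{j−1} = 3·3^{j+1} + 2·7^{j+1}.
This completes the inductive step, so S_n = 3·3^n + 2·7^n for all n ≥ 0.

S_n = 3·3^n + 2·7^n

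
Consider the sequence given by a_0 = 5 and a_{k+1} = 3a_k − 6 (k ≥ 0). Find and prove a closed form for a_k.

Claim: a_k = 2·3^k + 3.

Base case: a_0 = 5, and 2·3^0 + 3 = 2 + 3 = 5.
Assume a_r = 2·3^r + 3 for some r ≥ 0.
Then a_{r+1} = 3a_r − 6 = 3·(2·3^r + 3) − 6 = 6·3^r + 9 − 6 = 2·3^{r+1} + 3.
By induction, a_k = 2·3^k + 3 for all k ≥ 0.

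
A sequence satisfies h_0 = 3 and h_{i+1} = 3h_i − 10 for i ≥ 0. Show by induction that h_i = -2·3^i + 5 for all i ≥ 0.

Base case: h_0 = 3, and -2·3^0 + 5 = -2 + 5 = 3.
Assume h_j = -2·3^j + 5 for some j ≥ 0.
Then h_{j+1} = 3h_j − 10 = 3·(-2·3^j + 5) − 10 = -6·3^j + 15 − 10 = -2·3^{j+1} + 5.
Hence h_i = -2·3^i + 5 for every i ≥ 0, by induction.

h_i = -2·3^i + 5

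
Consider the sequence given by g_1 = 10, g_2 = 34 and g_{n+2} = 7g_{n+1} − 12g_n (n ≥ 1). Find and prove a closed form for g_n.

Claim: g_n = 4^n + 2·3^n.

Base cases: g_1 = 10 and 4^1 + 2·3^1 = 10; g_2 = 34 and 4^2 + 2·3^2 = 34.
Assume g_j = 4^j + 2·3^j for all 1 ≤ j ≤ m, where m ≥ 2.
Then g_{m+1} = 7g_m − 12g_{m−1} = 7·(4^m + 2·3^m) − 12·(4^{m−1} + 2·3^{m−1}) = (7·4 − 12)4^{m−1} + 2·(7·3 − 12)3^{m−1} = 16·4^{m−1} + 18·3^{m−1} = 4^{m+1} + 2·3^{m+1}.
By strong induction, g_n = 4^n + 2·3^n for all n ≥ 1.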